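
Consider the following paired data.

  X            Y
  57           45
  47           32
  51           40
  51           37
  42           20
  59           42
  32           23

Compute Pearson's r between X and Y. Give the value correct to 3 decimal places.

0.896

n = 7, ΣX = 339, ΣY = 239, ΣX² = 16929, ΣY² = 8711, ΣXY = 12050
nΣXY − ΣXΣY = 84350 − 81021 = 3329
nΣX² − (ΣX)² = 118503 − 114921 = 3582; nΣY² − (ΣY)² = 60977 − 57121 = 3856
r = 3329 / √(3582 × 3856) = 3329 / 3716.4757 ≈ 0.896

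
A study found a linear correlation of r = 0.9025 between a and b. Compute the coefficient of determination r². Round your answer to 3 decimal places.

r² = (0.9025)² = 0.815

0.815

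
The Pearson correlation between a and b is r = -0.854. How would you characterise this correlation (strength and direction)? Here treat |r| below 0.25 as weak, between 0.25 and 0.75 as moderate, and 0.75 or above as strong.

strong negative

r = -0.854 < 0 so the relationship is negative.
|r| = 0.854, which falls in the strong range.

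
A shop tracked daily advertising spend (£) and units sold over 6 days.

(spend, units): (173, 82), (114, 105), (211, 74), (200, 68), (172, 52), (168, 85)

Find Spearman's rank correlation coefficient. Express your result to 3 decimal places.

-0.600

Rank spend: 4, 1, 6, 5, 3, 2
Rank units: 4, 6, 3, 2, 1, 5
d = rank(spend) − rank(units): 0, -5, 3, 3, 2, -3; Σd² = 56
ρ = 1 − 6Σd² / [n(n²−1)] = 1 − 6×56 / (6×35) = 1 − 336/210 ≈ -0.600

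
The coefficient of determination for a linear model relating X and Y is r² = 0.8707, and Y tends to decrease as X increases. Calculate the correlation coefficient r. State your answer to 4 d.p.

-0.9331

|r| = √0.8707 = 0.9331
The association is negative, so r = −0.9331.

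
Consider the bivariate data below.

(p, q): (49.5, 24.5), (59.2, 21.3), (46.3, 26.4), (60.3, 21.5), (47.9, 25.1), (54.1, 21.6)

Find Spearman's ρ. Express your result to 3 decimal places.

-0.943

Rank p: 3, 5, 1, 6, 2, 4
Rank q: 4, 1, 6, 2, 5, 3
d = rank(p) − rank(q): -1, 4, -5, 4, -3, 1; Σd² = 68
ρ = 1 − 6Σd² / [n(n²−1)] = 1 − 6×68 / (6×35) = 1 − 408/210 ≈ -0.943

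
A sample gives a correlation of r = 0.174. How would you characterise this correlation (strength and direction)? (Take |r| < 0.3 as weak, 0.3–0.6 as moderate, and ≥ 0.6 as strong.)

weak positive

r = 0.174 > 0 so the relationship is positive.
|r| = 0.174, which falls in the weak range.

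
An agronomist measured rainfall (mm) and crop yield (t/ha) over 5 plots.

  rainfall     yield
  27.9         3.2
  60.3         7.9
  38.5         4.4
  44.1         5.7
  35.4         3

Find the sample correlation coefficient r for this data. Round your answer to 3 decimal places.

0.962

n = 5, Σx = 206.2, Σy = 24.2, Σx² = 9094.72, Σy² = 133.5, Σxy = 1092.62
nΣxy − ΣxΣy = 5463.1 − 4990.04 = 473.06
nΣx² − (Σx)² = 45473.6 − 42518.44 = 2955.16; nΣy² − (Σy)² = 667.5 − 585.64 = 81.86
r = 473.06 / √(2955.16 × 81.86) = 473.06 / 491.8429 ≈ 0.962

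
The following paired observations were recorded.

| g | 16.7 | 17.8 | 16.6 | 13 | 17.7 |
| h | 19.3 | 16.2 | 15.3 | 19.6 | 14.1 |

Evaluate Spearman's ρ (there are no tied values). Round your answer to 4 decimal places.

Rank g: 3, 5, 2, 1, 4
Rank h: 4, 3, 2, 5, 1
d = rank(g) − rank(h): -1, 2, 0, -4, 3; Σd² = 30
ρ = 1 − 6Σd² / [n(n²−1)] = 1 − 6×30 / (5×24) = 1 − 180/120 ≈ -0.5000

-0.5000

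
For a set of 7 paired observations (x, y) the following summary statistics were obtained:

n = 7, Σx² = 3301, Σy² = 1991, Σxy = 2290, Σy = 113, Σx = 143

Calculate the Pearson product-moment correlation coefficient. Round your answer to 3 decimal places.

-0.073

r = (nΣxy − ΣxΣy) / √[(nΣx² − (Σx)²)(nΣy² − (Σy)²)]
Numerator: 7×2290 − 143×113 = -129
Denominator: √[(23107 − 20449)(13937 − 12769)] = √[2658 × 1168] = 1761.9716
r = -129 / 1761.9716 ≈ -0.073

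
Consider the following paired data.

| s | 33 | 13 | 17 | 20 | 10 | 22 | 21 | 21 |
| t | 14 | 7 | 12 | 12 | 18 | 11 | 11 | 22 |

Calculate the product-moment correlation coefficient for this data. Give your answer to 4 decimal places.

n = 8, Σs = 157, Σt = 107, Σs² = 3413, Σt² = 1583, Σst = 2112
nΣst − ΣsΣt = 16896 − 16799 = 97
nΣs² − (Σs)² = 27304 − 24649 = 2655; nΣt² − (Σt)² = 12664 − 11449 = 1215
r = 97 / √(2655 × 1215) = 97 / 1796.0582 ≈ 0.0540

0.0540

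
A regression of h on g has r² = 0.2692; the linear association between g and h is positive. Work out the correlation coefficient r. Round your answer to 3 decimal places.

0.519

|r| = √0.2692 = 0.519
The association is positive, so r = 0.519.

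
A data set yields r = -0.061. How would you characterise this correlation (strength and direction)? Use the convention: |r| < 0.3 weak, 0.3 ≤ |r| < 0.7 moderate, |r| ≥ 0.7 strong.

r = -0.061 < 0 so the relationship is negative.
|r| = 0.061, which falls in the weak range.

weak negative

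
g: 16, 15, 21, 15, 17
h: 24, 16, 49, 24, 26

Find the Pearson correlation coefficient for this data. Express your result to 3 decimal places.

n = 5, Σg = 84, Σh = 139, Σg² = 1436, Σh² = 4485, Σgh = 2455
nΣgh − ΣgΣh = 12275 − 11676 = 599
nΣg² − (Σg)² = 7180 − 7056 = 124; nΣh² − (Σh)² = 22425 − 19321 = 3104
r = 599 / √(124 × 3104) = 599 / 620.3999 ≈ 0.966

0.966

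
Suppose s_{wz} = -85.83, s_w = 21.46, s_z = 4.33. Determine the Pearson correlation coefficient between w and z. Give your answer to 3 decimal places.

r = Cov(w,z) / (s_w · s_z) = -85.83 / (21.46 × 4.33)
  = -85.83 / 92.9218 ≈ -0.924

-0.924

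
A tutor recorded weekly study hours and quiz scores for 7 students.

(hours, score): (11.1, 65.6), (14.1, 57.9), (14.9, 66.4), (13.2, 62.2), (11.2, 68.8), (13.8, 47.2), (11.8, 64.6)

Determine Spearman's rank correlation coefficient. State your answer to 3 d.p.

Rank hours: 1, 6, 7, 4, 2, 5, 3
Rank score: 5, 2, 6, 3, 7, 1, 4
d = rank(hours) − rank(score): -4, 4, 1, 1, -5, 4, -1; Σd² = 76
ρ = 1 − 6Σd² / [n(n²−1)] = 1 − 6×76 / (7×48) = 1 − 456/336 ≈ -0.357

-0.357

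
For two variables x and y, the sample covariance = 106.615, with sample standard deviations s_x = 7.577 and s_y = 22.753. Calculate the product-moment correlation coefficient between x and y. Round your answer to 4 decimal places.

r = Cov(x,y) / (s_x · s_y) = 106.615 / (7.577 × 22.753)
  = 106.615 / 172.3995 ≈ 0.6184

0.6184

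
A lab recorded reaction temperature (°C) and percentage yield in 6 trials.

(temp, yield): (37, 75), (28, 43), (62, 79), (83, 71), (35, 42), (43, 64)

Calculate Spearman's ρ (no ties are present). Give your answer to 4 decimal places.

Rank temp: 3, 1, 5, 6, 2, 4
Rank yield: 5, 2, 6, 4, 1, 3
d = rank(temp) − rank(yield): -2, -1, -1, 2, 1, 1; Σd² = 12
ρ = 1 − 6Σd² / [n(n²−1)] = 1 − 6×12 / (6×35) = 1 − 72/210 ≈ 0.6571

0.6571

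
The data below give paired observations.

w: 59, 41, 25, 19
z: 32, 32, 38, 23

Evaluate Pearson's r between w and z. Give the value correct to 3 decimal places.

0.262

n = 4, Σw = 144, Σz = 125, Σw² = 6148, Σz² = 4021, Σwz = 4587
nΣwz − ΣwΣz = 18348 − 18000 = 348
nΣw² − (Σw)² = 24592 − 20736 = 3856; nΣz² − (Σz)² = 16084 − 15625 = 459
r = 348 / √(3856 × 459) = 348 / 1330.3774 ≈ 0.262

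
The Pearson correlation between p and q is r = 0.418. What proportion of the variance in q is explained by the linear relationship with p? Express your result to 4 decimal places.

0.1747

r² = (0.418)² = 0.1747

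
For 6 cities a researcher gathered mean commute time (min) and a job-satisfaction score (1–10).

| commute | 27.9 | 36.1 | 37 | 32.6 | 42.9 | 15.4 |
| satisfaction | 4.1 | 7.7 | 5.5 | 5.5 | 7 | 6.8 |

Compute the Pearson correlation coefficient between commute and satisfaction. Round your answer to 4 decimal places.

0.1538

n = 6, Σx = 191.9, Σy = 36.6, Σx² = 6590.95, Σy² = 231.84, Σxy = 1180.18
nΣxy − ΣxΣy = 7081.08 − 7023.54 = 57.54
nΣx² − (Σx)² = 39545.7 − 36825.61 = 2720.09; nΣy² − (Σy)² = 1391.04 − 1339.56 = 51.48
r = 57.54 / √(2720.09 × 51.48) = 57.54 / 374.2061 ≈ 0.1538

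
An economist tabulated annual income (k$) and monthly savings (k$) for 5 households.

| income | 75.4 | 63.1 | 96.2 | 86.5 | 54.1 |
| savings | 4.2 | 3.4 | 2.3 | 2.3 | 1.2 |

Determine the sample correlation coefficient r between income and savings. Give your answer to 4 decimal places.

n = 5, Σx = 375.3, Σy = 13.4, Σx² = 29330.27, Σy² = 41.22, Σxy = 1016.35
nΣxy − ΣxΣy = 5081.75 − 5029.02 = 52.73
nΣx² − (Σx)² = 146651.35 − 140850.09 = 5801.26; nΣy² − (Σy)² = 206.1 − 179.56 = 26.54
r = 52.73 / √(5801.26 × 26.54) = 52.73 / 392.3843 ≈ 0.1344

0.1344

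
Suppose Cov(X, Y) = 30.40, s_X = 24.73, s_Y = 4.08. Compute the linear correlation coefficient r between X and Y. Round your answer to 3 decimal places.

r = Cov(X,Y) / (s_X · s_Y) = 30.40 / (24.73 × 4.08)
  = 30.40 / 100.8984 ≈ 0.301

0.301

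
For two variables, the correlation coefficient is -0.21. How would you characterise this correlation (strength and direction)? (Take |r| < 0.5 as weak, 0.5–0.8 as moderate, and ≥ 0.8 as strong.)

r = -0.21 < 0 so the relationship is negative.
|r| = 0.21, which falls in the weak range.

weak negative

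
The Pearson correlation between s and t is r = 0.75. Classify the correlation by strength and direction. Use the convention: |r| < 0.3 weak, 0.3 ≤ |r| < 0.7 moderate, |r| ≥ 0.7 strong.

strong positive

r = 0.75 > 0 so the relationship is positive.
|r| = 0.75, which falls in the strong range.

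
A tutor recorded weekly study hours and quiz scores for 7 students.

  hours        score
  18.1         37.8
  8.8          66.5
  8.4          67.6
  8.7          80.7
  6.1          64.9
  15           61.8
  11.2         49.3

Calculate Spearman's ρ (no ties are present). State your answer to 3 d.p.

Rank hours: 7, 4, 2, 3, 1, 6, 5
Rank score: 1, 5, 6, 7, 4, 3, 2
d = rank(hours) − rank(score): 6, -1, -4, -4, -3, 3, 3; Σd² = 96
ρ = 1 − 6Σd² / [n(n²−1)] = 1 − 6×96 / (7×48) = 1 − 576/336 ≈ -0.714

-0.714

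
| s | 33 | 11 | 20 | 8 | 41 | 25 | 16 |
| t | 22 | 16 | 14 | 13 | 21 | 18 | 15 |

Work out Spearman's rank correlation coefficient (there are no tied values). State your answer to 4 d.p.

0.8214

Rank s: 6, 2, 4, 1, 7, 5, 3
Rank t: 7, 4, 2, 1, 6, 5, 3
d = rank(s) − rank(t): -1, -2, 2, 0, 1, 0, 0; Σd² = 10
ρ = 1 − 6Σd² / [n(n²−1)] = 1 − 6×10 / (7×48) = 1 − 60/336 ≈ 0.8214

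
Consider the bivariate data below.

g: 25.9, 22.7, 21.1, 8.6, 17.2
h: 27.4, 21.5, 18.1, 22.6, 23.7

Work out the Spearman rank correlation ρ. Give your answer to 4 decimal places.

Rank g: 5, 4, 3, 1, 2
Rank h: 5, 2, 1, 3, 4
d = rank(g) − rank(h): 0, 2, 2, -2, -2; Σd² = 16
ρ = 1 − 6Σd² / [n(n²−1)] = 1 − 6×16 / (5×24) = 1 − 96/120 ≈ 0.2000

0.2000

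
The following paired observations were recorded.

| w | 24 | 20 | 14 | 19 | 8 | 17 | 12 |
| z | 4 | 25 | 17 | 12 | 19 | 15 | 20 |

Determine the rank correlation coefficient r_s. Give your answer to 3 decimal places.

-0.429

Rank w: 7, 6, 3, 5, 1, 4, 2
Rank z: 1, 7, 4, 2, 5, 3, 6
d = rank(w) − rank(z): 6, -1, -1, 3, -4, 1, -4; Σd² = 80
ρ = 1 − 6Σd² / [n(n²−1)] = 1 − 6×80 / (7×48) = 1 − 480/336 ≈ -0.429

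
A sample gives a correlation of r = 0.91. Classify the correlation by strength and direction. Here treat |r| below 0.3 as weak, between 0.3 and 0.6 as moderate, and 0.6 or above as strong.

strong positive

r = 0.91 > 0 so the relationship is positive.
|r| = 0.91, which falls in the strong range.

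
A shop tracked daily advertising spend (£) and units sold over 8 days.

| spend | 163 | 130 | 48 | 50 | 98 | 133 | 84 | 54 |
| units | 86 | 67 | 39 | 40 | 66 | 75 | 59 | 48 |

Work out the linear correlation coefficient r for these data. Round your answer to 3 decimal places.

n = 8, Σx = 760, Σy = 480, Σx² = 85538, Σy² = 30772, Σxy = 50591
nΣxy − ΣxΣy = 404728 − 364800 = 39928
nΣx² − (Σx)² = 684304 − 577600 = 106704; nΣy² − (Σy)² = 246176 − 230400 = 15776
r = 39928 / √(106704 × 15776) = 39928 / 41028.7985 ≈ 0.973

0.973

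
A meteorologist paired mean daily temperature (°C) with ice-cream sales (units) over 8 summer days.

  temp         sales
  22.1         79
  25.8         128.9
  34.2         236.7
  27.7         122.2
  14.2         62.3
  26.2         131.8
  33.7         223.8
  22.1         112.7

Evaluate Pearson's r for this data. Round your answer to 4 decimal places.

0.9327

n = 8, Σx = 206, Σy = 1097.4, Σx² = 5603.16, Σy² = 177856.2, Σxy = 30922.15
nΣxy − ΣxΣy = 247377.2 − 226064.4 = 21312.8
nΣx² − (Σx)² = 44825.28 − 42436 = 2389.28; nΣy² − (Σy)² = 1422849.6 − 1204286.76 = 218562.84
r = 21312.8 / √(2389.28 × 218562.84) = 21312.8 / 22851.8669 ≈ 0.9327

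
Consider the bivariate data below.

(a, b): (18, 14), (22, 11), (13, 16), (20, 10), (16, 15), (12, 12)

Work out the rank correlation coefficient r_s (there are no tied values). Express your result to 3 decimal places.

-0.600

Rank a: 4, 6, 2, 5, 3, 1
Rank b: 4, 2, 6, 1, 5, 3
d = rank(a) − rank(b): 0, 4, -4, 4, -2, -2; Σd² = 56
ρ = 1 − 6Σd² / [n(n²−1)] = 1 − 6×56 / (6×35) = 1 − 336/210 ≈ -0.600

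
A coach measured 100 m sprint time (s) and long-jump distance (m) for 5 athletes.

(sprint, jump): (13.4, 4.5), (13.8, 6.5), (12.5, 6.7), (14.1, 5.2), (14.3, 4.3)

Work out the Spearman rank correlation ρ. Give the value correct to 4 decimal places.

-0.7000

Rank sprint: 2, 3, 1, 4, 5
Rank jump: 2, 4, 5, 3, 1
d = rank(sprint) − rank(jump): 0, -1, -4, 1, 4; Σd² = 34
ρ = 1 − 6Σd² / [n(n²−1)] = 1 − 6×34 / (5×24) = 1 − 204/120 ≈ -0.7000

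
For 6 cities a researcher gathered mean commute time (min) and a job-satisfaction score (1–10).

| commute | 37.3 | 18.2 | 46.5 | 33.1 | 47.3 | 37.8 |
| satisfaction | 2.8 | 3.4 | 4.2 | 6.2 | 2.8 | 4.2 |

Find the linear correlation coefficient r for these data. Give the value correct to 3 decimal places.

-0.119

n = 6, Σx = 220.2, Σy = 23.6, Σx² = 8646.52, Σy² = 100.96, Σxy = 858.04
nΣxy − ΣxΣy = 5148.24 − 5196.72 = -48.48
nΣx² − (Σx)² = 51879.12 − 48488.04 = 3391.08; nΣy² − (Σy)² = 605.76 − 556.96 = 48.8
r = -48.48 / √(3391.08 × 48.8) = -48.48 / 406.7981 ≈ -0.119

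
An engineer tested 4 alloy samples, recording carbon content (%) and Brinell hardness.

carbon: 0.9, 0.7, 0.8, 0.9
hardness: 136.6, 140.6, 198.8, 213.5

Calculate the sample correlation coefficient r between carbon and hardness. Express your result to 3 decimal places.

n = 4, Σx = 3.3, Σy = 689.5, Σx² = 2.75, Σy² = 123531.61, Σxy = 572.55
nΣxy − ΣxΣy = 2290.2 − 2275.35 = 14.85
nΣx² − (Σx)² = 11 − 10.89 = 0.11; nΣy² − (Σy)² = 494126.44 − 475410.25 = 18716.19
r = 14.85 / √(0.11 × 18716.19) = 14.85 / 45.3738 ≈ 0.327

0.327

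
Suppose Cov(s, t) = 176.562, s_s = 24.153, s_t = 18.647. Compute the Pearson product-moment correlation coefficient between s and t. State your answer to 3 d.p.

0.392

r = Cov(s,t) / (s_s · s_t) = 176.562 / (24.153 × 18.647)
  = 176.562 / 450.3810 ≈ 0.392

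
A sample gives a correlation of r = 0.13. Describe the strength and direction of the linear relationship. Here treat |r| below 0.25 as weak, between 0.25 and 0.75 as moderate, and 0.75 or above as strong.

weak positive

r = 0.13 > 0 so the relationship is positive.
|r| = 0.13, which falls in the weak range.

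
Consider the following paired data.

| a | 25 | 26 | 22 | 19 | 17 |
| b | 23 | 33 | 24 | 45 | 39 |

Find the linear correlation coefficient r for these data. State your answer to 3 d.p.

-0.660

n = 5, Σa = 109, Σb = 164, Σa² = 2435, Σb² = 5740, Σab = 3479
nΣab − ΣaΣb = 17395 − 17876 = -481
nΣa² − (Σa)² = 12175 − 11881 = 294; nΣb² − (Σb)² = 28700 − 26896 = 1804
r = -481 / √(294 × 1804) = -481 / 728.2692 ≈ -0.660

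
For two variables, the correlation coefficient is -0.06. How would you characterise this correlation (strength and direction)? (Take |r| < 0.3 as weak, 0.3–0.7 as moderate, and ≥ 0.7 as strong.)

weak negative

r = -0.06 < 0 so the relationship is negative.
|r| = 0.06, which falls in the weak range.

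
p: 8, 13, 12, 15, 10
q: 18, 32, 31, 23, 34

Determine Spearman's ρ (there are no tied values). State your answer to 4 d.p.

0.1000

Rank p: 1, 4, 3, 5, 2
Rank q: 1, 4, 3, 2, 5
d = rank(p) − rank(q): 0, 0, 0, 3, -3; Σd² = 18
ρ = 1 − 6Σd² / [n(n²−1)] = 1 − 6×18 / (5×24) = 1 − 108/120 ≈ 0.1000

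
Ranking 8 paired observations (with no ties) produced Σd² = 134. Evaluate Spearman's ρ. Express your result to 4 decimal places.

-0.5952

ρ = 1 − 6Σd² / [n(n²−1)] = 1 − 6×134 / (8×63)
  = 1 − 804/504 = 1 − 1.59524 ≈ -0.5952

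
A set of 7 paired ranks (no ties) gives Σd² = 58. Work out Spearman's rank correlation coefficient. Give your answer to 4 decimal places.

-0.0357

ρ = 1 − 6Σd² / [n(n²−1)] = 1 − 6×58 / (7×48)
  = 1 − 348/336 = 1 − 1.03571 ≈ -0.0357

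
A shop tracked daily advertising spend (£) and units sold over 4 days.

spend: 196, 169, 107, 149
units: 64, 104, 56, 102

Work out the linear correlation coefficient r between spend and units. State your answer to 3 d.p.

0.248

n = 4, Σx = 621, Σy = 326, Σx² = 100627, Σy² = 28452, Σxy = 51310
nΣxy − ΣxΣy = 205240 − 202446 = 2794
nΣx² − (Σx)² = 402508 − 385641 = 16867; nΣy² − (Σy)² = 113808 − 106276 = 7532
r = 2794 / √(16867 × 7532) = 2794 / 11271.3018 ≈ 0.248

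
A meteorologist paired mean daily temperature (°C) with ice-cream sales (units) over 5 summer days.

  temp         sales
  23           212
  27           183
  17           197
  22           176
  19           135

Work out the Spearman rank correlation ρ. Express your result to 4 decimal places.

0.2000

Rank temp: 4, 5, 1, 3, 2
Rank sales: 5, 3, 4, 2, 1
d = rank(temp) − rank(sales): -1, 2, -3, 1, 1; Σd² = 16
ρ = 1 − 6Σd² / [n(n²−1)] = 1 − 6×16 / (5×24) = 1 − 96/120 ≈ 0.2000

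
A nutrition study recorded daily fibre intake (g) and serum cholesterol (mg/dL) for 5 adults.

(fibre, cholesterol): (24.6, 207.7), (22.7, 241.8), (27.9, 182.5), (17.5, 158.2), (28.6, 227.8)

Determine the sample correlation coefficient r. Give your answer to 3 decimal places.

0.457

n = 5, Σx = 121.3, Σy = 1018, Σx² = 3023.07, Σy² = 211832.86, Σxy = 24973.61
nΣxy − ΣxΣy = 124868.05 − 123483.4 = 1384.65
nΣx² − (Σx)² = 15115.35 − 14713.69 = 401.66; nΣy² − (Σy)² = 1059164.3 − 1036324 = 22840.3
r = 1384.65 / √(401.66 × 22840.3) = 1384.65 / 3028.8669 ≈ 0.457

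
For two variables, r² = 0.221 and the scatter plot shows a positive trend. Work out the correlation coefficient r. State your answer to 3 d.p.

0.470

|r| = √0.221 = 0.470
The association is positive, so r = 0.470.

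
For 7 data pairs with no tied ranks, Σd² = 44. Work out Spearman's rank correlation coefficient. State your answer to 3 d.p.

ρ = 1 − 6Σd² / [n(n²−1)] = 1 − 6×44 / (7×48)
  = 1 − 264/336 = 1 − 0.7857 ≈ 0.214

0.214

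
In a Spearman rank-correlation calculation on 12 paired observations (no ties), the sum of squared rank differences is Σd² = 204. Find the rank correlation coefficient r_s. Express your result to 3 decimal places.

ρ = 1 − 6Σd² / [n(n²−1)] = 1 − 6×204 / (12×143)
  = 1 − 1224/1716 = 1 − 0.7133 ≈ 0.287

0.287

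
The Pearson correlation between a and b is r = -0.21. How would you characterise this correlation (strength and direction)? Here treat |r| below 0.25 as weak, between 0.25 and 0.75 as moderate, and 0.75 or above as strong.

weak negative

r = -0.21 < 0 so the relationship is negative.
|r| = 0.21, which falls in the weak range.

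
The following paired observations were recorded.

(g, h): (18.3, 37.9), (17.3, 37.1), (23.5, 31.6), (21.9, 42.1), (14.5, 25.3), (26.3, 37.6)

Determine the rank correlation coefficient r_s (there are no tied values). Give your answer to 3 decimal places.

0.371

Rank g: 3, 2, 5, 4, 1, 6
Rank h: 5, 3, 2, 6, 1, 4
d = rank(g) − rank(h): -2, -1, 3, -2, 0, 2; Σd² = 22
ρ = 1 − 6Σd² / [n(n²−1)] = 1 − 6×22 / (6×35) = 1 − 132/210 ≈ 0.371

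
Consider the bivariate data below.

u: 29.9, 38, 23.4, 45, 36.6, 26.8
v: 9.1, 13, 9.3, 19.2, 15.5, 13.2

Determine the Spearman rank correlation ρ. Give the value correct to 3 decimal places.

Rank u: 3, 5, 1, 6, 4, 2
Rank v: 1, 3, 2, 6, 5, 4
d = rank(u) − rank(v): 2, 2, -1, 0, -1, -2; Σd² = 14
ρ = 1 − 6Σd² / [n(n²−1)] = 1 − 6×14 / (6×35) = 1 − 84/210 ≈ 0.600

0.600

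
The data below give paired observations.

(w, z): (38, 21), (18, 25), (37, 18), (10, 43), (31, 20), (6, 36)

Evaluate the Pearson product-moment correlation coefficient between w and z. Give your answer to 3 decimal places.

n = 6, Σw = 140, Σz = 163, Σw² = 4234, Σz² = 4935, Σwz = 3180
nΣwz − ΣwΣz = 19080 − 22820 = -3740
nΣw² − (Σw)² = 25404 − 19600 = 5804; nΣz² − (Σz)² = 29610 − 26569 = 3041
r = -3740 / √(5804 × 3041) = -3740 / 4201.1860 ≈ -0.890

-0.890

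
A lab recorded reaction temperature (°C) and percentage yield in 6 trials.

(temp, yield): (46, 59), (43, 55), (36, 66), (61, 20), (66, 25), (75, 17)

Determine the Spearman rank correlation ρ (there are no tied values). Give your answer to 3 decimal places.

-0.886

Rank temp: 3, 2, 1, 4, 5, 6
Rank yield: 5, 4, 6, 2, 3, 1
d = rank(temp) − rank(yield): -2, -2, -5, 2, 2, 5; Σd² = 66
ρ = 1 − 6Σd² / [n(n²−1)] = 1 − 6×66 / (6×35) = 1 − 396/210 ≈ -0.886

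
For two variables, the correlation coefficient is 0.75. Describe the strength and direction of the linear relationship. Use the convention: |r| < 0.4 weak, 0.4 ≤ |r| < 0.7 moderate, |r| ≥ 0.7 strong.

r = 0.75 > 0 so the relationship is positive.
|r| = 0.75, which falls in the strong range.

strong positive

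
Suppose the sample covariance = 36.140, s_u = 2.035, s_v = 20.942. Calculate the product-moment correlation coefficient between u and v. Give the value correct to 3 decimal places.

r = Cov(u,v) / (s_u · s_v) = 36.140 / (2.035 × 20.942)
  = 36.140 / 42.6170 ≈ 0.848

0.848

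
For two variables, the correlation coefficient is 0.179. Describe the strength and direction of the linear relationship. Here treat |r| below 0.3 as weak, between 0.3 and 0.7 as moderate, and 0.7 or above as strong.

weak positive

r = 0.179 > 0 so the relationship is positive.
|r| = 0.179, which falls in the weak range.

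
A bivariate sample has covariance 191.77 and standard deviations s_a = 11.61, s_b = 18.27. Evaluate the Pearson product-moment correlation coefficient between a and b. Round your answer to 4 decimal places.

r = Cov(a,b) / (s_a · s_b) = 191.77 / (11.61 × 18.27)
  = 191.77 / 212.1147 ≈ 0.9041

0.9041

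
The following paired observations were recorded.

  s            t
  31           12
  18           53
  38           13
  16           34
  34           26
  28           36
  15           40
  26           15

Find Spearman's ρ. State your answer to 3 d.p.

-0.690

Rank s: 6, 3, 8, 2, 7, 5, 1, 4
Rank t: 1, 8, 2, 5, 4, 6, 7, 3
d = rank(s) − rank(t): 5, -5, 6, -3, 3, -1, -6, 1; Σd² = 142
ρ = 1 − 6Σd² / [n(n²−1)] = 1 − 6×142 / (8×63) = 1 − 852/504 ≈ -0.690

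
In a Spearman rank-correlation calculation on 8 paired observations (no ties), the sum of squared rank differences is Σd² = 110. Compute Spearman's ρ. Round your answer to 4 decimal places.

-0.3095

ρ = 1 − 6Σd² / [n(n²−1)] = 1 − 6×110 / (8×63)
  = 1 − 660/504 = 1 − 1.30952 ≈ -0.3095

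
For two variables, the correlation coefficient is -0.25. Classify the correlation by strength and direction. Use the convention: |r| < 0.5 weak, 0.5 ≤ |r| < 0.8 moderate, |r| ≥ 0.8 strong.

r = -0.25 < 0 so the relationship is negative.
|r| = 0.25, which falls in the weak range.

weak negative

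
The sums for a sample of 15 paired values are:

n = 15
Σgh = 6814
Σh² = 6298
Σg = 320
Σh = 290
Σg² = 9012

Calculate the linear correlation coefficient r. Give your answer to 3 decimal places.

0.510

r = (nΣgh − ΣgΣh) / √[(nΣg² − (Σg)²)(nΣh² − (Σh)²)]
Numerator: 15×6814 − 320×290 = 9410
Denominator: √[(135180 − 102400)(94470 − 84100)] = √[32780 × 10370] = 18437.1527
r = 9410 / 18437.1527 ≈ 0.510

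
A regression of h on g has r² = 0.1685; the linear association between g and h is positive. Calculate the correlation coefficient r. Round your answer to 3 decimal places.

0.410

|r| = √0.1685 = 0.410
The association is positive, so r = 0.410.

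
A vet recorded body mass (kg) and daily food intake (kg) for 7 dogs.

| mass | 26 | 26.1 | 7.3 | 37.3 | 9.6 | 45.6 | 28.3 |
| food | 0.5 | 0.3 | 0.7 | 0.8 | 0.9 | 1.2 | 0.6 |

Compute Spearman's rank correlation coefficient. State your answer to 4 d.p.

Rank mass: 3, 4, 1, 6, 2, 7, 5
Rank food: 2, 1, 4, 5, 6, 7, 3
d = rank(mass) − rank(food): 1, 3, -3, 1, -4, 0, 2; Σd² = 40
ρ = 1 − 6Σd² / [n(n²−1)] = 1 − 6×40 / (7×48) = 1 − 240/336 ≈ 0.2857

0.2857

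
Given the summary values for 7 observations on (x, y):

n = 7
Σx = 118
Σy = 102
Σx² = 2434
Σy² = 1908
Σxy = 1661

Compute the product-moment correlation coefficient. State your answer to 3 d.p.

-0.135

r = (nΣxy − ΣxΣy) / √[(nΣx² − (Σx)²)(nΣy² − (Σy)²)]
Numerator: 7×1661 − 118×102 = -409
Denominator: √[(17038 − 13924)(13356 − 10404)] = √[3114 × 2952] = 3031.9182
r = -409 / 3031.9182 ≈ -0.135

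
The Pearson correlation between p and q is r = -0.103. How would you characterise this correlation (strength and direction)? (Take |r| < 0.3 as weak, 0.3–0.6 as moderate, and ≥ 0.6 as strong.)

weak negative

r = -0.103 < 0 so the relationship is negative.
|r| = 0.103, which falls in the weak range.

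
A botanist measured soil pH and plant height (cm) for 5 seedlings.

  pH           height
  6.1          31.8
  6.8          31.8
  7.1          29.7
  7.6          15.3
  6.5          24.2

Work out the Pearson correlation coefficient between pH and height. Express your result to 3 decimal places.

n = 5, Σx = 34.1, Σy = 132.8, Σx² = 233.87, Σy² = 3724.3, Σxy = 894.67
nΣxy − ΣxΣy = 4473.35 − 4528.48 = -55.13
nΣx² − (Σx)² = 1169.35 − 1162.81 = 6.54; nΣy² − (Σy)² = 18621.5 − 17635.84 = 985.66
r = -55.13 / √(6.54 × 985.66) = -55.13 / 80.2883 ≈ -0.687

-0.687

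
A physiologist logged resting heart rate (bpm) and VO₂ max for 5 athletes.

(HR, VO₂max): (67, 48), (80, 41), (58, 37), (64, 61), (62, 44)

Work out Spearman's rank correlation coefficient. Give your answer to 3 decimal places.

0.300

Rank HR: 4, 5, 1, 3, 2
Rank VO₂max: 4, 2, 1, 5, 3
d = rank(HR) − rank(VO₂max): 0, 3, 0, -2, -1; Σd² = 14
ρ = 1 − 6Σd² / [n(n²−1)] = 1 − 6×14 / (5×24) = 1 − 84/120 ≈ 0.300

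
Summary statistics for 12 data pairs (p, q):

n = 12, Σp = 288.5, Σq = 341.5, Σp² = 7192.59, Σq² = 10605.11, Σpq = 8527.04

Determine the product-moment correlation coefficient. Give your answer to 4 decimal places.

r = (nΣpq − ΣpΣq) / √[(nΣp² − (Σp)²)(nΣq² − (Σq)²)]
Numerator: 12×8527.04 − 288.5×341.5 = 3801.73
Denominator: √[(86311.08 − 83232.25)(127261.32 − 116622.25)] = √[3078.83 × 10639.07] = 5723.2760
r = 3801.73 / 5723.2760 ≈ 0.6643

0.6643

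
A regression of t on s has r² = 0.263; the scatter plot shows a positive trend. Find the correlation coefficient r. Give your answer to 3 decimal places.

0.513

|r| = √0.263 = 0.513
The association is positive, so r = 0.513.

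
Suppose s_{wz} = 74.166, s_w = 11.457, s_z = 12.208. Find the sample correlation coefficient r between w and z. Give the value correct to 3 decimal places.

0.530

r = Cov(w,z) / (s_w · s_z) = 74.166 / (11.457 × 12.208)
  = 74.166 / 139.8671 ≈ 0.530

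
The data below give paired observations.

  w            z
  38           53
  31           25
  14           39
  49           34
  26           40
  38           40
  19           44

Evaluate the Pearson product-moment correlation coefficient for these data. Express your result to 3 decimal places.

-0.079

n = 7, Σw = 215, Σz = 275, Σw² = 7483, Σz² = 11247, Σwz = 8397
nΣwz − ΣwΣz = 58779 − 59125 = -346
nΣw² − (Σw)² = 52381 − 46225 = 6156; nΣz² − (Σz)² = 78729 − 75625 = 3104
r = -346 / √(6156 × 3104) = -346 / 4371.2955 ≈ -0.079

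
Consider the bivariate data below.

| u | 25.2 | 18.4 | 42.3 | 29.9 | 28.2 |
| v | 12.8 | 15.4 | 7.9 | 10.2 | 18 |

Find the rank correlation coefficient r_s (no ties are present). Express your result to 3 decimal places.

Rank u: 2, 1, 5, 4, 3
Rank v: 3, 4, 1, 2, 5
d = rank(u) − rank(v): -1, -3, 4, 2, -2; Σd² = 34
ρ = 1 − 6Σd² / [n(n²−1)] = 1 − 6×34 / (5×24) = 1 − 204/120 ≈ -0.700

-0.700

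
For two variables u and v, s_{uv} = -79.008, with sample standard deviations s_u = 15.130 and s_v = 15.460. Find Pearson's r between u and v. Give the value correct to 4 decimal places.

-0.3378

r = Cov(u,v) / (s_u · s_v) = -79.008 / (15.130 × 15.460)
  = -79.008 / 233.9098 ≈ -0.3378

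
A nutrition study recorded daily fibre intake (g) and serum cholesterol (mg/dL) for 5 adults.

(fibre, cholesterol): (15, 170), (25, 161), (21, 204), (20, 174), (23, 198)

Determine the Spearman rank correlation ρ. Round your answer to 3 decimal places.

Rank fibre: 1, 5, 3, 2, 4
Rank cholesterol: 2, 1, 5, 3, 4
d = rank(fibre) − rank(cholesterol): -1, 4, -2, -1, 0; Σd² = 22
ρ = 1 − 6Σd² / [n(n²−1)] = 1 − 6×22 / (5×24) = 1 − 132/120 ≈ -0.100

-0.100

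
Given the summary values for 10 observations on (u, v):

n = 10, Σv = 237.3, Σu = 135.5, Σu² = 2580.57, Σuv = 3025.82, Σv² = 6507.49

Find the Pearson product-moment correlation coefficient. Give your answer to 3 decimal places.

r = (nΣuv − ΣuΣv) / √[(nΣu² − (Σu)²)(nΣv² − (Σv)²)]
Numerator: 10×3025.82 − 135.5×237.3 = -1895.95
Denominator: √[(25805.7 − 18360.25)(65074.9 − 56311.29)] = √[7445.45 × 8763.61] = 8077.6866
r = -1895.95 / 8077.6866 ≈ -0.235

-0.235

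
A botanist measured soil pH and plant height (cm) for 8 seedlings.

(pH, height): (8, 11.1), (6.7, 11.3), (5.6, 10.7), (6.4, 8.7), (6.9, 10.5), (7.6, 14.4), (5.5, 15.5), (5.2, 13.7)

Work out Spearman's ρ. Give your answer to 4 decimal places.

Rank pH: 8, 5, 3, 4, 6, 7, 2, 1
Rank height: 4, 5, 3, 1, 2, 7, 8, 6
d = rank(pH) − rank(height): 4, 0, 0, 3, 4, 0, -6, -5; Σd² = 102
ρ = 1 − 6Σd² / [n(n²−1)] = 1 − 6×102 / (8×63) = 1 − 612/504 ≈ -0.2143

-0.2143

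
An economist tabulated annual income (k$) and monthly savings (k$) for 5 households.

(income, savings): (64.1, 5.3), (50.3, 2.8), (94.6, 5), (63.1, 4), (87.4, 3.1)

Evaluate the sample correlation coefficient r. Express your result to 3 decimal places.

0.299

n = 5, Σx = 359.5, Σy = 20.2, Σx² = 27208.43, Σy² = 86.54, Σxy = 1476.91
nΣxy − ΣxΣy = 7384.55 − 7261.9 = 122.65
nΣx² − (Σx)² = 136042.15 − 129240.25 = 6801.9; nΣy² − (Σy)² = 432.7 − 408.04 = 24.66
r = 122.65 / √(6801.9 × 24.66) = 122.65 / 409.5545 ≈ 0.299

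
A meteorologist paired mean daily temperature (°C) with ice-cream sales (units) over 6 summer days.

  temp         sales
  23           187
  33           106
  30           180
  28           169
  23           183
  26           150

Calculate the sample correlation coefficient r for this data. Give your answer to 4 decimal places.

-0.7338

n = 6, Σx = 163, Σy = 975, Σx² = 4507, Σy² = 163155, Σxy = 26040
nΣxy − ΣxΣy = 156240 − 158925 = -2685
nΣx² − (Σx)² = 27042 − 26569 = 473; nΣy² − (Σy)² = 978930 − 950625 = 28305
r = -2685 / √(473 × 28305) = -2685 / 3658.9978 ≈ -0.7338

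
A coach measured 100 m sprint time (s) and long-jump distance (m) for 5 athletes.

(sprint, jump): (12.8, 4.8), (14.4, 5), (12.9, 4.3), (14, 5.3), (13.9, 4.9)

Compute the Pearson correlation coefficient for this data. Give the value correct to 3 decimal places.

n = 5, Σx = 68, Σy = 24.3, Σx² = 926.82, Σy² = 118.63, Σxy = 331.22
nΣxy − ΣxΣy = 1656.1 − 1652.4 = 3.7
nΣx² − (Σx)² = 4634.1 − 4624 = 10.1; nΣy² − (Σy)² = 593.15 − 590.49 = 2.66
r = 3.7 / √(10.1 × 2.66) = 3.7 / 5.1832 ≈ 0.714

0.714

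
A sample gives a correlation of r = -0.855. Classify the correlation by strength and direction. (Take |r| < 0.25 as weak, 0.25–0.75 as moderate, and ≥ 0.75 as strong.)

strong negative

r = -0.855 < 0 so the relationship is negative.
|r| = 0.855, which falls in the strong range.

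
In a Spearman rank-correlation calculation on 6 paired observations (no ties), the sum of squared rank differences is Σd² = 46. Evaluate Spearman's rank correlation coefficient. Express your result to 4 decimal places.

ρ = 1 − 6Σd² / [n(n²−1)] = 1 − 6×46 / (6×35)
  = 1 − 276/210 = 1 − 1.31429 ≈ -0.3143

-0.3143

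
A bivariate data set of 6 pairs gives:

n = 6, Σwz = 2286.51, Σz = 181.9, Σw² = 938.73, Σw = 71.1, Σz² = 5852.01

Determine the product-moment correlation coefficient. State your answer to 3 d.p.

r = (nΣwz − ΣwΣz) / √[(nΣw² − (Σw)²)(nΣz² − (Σz)²)]
Numerator: 6×2286.51 − 71.1×181.9 = 785.97
Denominator: √[(5632.38 − 5055.21)(35112.06 − 33087.61)] = √[577.17 × 2024.45] = 1080.9495
r = 785.97 / 1080.9495 ≈ 0.727

0.727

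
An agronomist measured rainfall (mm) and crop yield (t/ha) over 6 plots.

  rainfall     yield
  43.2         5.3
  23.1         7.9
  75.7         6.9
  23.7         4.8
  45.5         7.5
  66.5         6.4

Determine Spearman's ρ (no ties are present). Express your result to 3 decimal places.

-0.029

Rank rainfall: 3, 1, 6, 2, 4, 5
Rank yield: 2, 6, 4, 1, 5, 3
d = rank(rainfall) − rank(yield): 1, -5, 2, 1, -1, 2; Σd² = 36
ρ = 1 − 6Σd² / [n(n²−1)] = 1 − 6×36 / (6×35) = 1 − 216/210 ≈ -0.029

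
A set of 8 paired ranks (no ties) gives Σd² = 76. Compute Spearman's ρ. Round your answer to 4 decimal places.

0.0952

ρ = 1 − 6Σd² / [n(n²−1)] = 1 − 6×76 / (8×63)
  = 1 − 456/504 = 1 − 0.90476 ≈ 0.0952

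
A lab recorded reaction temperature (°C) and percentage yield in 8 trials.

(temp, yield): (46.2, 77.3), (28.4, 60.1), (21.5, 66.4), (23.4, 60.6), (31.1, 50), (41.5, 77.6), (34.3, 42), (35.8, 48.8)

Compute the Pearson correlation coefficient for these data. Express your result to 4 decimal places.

n = 8, Σx = 262.2, Σy = 482.8, Σx² = 9098.4, Σy² = 30335.82, Σxy = 16086.78
nΣxy − ΣxΣy = 128694.24 − 126590.16 = 2104.08
nΣx² − (Σx)² = 72787.2 − 68748.84 = 4038.36; nΣy² − (Σy)² = 242686.56 − 233095.84 = 9590.72
r = 2104.08 / √(4038.36 × 9590.72) = 2104.08 / 6223.4058 ≈ 0.3381

0.3381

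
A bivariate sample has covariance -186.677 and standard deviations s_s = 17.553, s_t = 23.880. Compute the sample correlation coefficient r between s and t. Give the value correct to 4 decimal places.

-0.4454

r = Cov(s,t) / (s_s · s_t) = -186.677 / (17.553 × 23.880)
  = -186.677 / 419.1656 ≈ -0.4454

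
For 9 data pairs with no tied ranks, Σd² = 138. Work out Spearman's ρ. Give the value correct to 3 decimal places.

ρ = 1 − 6Σd² / [n(n²−1)] = 1 − 6×138 / (9×80)
  = 1 − 828/720 = 1 − 1.1500 ≈ -0.150

-0.150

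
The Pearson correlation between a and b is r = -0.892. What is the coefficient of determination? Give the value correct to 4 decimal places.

0.7957

r² = (-0.892)² = 0.7957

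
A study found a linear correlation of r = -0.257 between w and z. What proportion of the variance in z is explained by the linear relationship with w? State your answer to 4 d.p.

r² = (-0.257)² = 0.0660

0.0660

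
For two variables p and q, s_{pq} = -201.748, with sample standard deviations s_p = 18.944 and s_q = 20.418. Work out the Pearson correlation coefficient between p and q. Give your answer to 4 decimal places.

r = Cov(p,q) / (s_p · s_q) = -201.748 / (18.944 × 20.418)
  = -201.748 / 386.7986 ≈ -0.5216

-0.5216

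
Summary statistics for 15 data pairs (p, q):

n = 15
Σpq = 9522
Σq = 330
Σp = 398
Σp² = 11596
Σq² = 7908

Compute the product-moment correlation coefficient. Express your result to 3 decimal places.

0.935

r = (nΣpq − ΣpΣq) / √[(nΣp² − (Σp)²)(nΣq² − (Σq)²)]
Numerator: 15×9522 − 398×330 = 11490
Denominator: √[(173940 − 158404)(118620 − 108900)] = √[15536 × 9720] = 12288.6094
r = 11490 / 12288.6094 ≈ 0.935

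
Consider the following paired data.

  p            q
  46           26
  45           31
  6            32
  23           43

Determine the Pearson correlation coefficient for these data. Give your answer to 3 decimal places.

n = 4, Σp = 120, Σq = 132, Σp² = 4706, Σq² = 4510, Σpq = 3772
nΣpq − ΣpΣq = 15088 − 15840 = -752
nΣp² − (Σp)² = 18824 − 14400 = 4424; nΣq² − (Σq)² = 18040 − 17424 = 616
r = -752 / √(4424 × 616) = -752 / 1650.8131 ≈ -0.456

-0.456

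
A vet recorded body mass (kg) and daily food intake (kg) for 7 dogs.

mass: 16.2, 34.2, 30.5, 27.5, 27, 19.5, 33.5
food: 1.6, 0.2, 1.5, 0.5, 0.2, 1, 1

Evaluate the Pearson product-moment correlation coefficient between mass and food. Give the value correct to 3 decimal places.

n = 7, Σx = 188.4, Σy = 6, Σx² = 5350.08, Σy² = 7.14, Σxy = 150.66
nΣxy − ΣxΣy = 1054.62 − 1130.4 = -75.78
nΣx² − (Σx)² = 37450.56 − 35494.56 = 1956; nΣy² − (Σy)² = 49.98 − 36 = 13.98
r = -75.78 / √(1956 × 13.98) = -75.78 / 165.3629 ≈ -0.458

-0.458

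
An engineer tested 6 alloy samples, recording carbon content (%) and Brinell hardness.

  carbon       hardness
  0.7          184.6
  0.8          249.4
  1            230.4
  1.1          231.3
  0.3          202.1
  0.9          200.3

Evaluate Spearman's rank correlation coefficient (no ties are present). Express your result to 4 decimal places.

Rank carbon: 2, 3, 5, 6, 1, 4
Rank hardness: 1, 6, 4, 5, 3, 2
d = rank(carbon) − rank(hardness): 1, -3, 1, 1, -2, 2; Σd² = 20
ρ = 1 − 6Σd² / [n(n²−1)] = 1 − 6×20 / (6×35) = 1 − 120/210 ≈ 0.4286

0.4286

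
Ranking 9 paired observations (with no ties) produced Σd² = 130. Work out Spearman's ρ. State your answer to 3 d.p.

ρ = 1 − 6Σd² / [n(n²−1)] = 1 − 6×130 / (9×80)
  = 1 − 780/720 = 1 − 1.0833 ≈ -0.083

-0.083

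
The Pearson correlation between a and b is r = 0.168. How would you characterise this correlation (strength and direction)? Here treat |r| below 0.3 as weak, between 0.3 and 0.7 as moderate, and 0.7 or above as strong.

r = 0.168 > 0 so the relationship is positive.
|r| = 0.168, which falls in the weak range.

weak positive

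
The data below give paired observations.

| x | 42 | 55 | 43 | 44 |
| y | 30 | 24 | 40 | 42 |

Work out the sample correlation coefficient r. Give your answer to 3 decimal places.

n = 4, Σx = 184, Σy = 136, Σx² = 8574, Σy² = 4840, Σxy = 6148
nΣxy − ΣxΣy = 24592 − 25024 = -432
nΣx² − (Σx)² = 34296 − 33856 = 440; nΣy² − (Σy)² = 19360 − 18496 = 864
r = -432 / √(440 × 864) = -432 / 616.5712 ≈ -0.701

-0.701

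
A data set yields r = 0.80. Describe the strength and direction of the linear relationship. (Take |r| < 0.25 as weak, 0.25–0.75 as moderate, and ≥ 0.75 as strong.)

r = 0.80 > 0 so the relationship is positive.
|r| = 0.80, which falls in the strong range.

strong positive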